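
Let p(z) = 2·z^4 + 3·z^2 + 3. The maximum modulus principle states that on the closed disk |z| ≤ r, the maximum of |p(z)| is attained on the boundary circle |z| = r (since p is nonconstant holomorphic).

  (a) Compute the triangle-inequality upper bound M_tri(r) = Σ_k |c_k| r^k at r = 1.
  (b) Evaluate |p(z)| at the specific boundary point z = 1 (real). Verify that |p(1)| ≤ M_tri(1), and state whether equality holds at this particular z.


Coefficients: c_0 = 3, c_1 = 0, c_2 = 3, c_3 = 0, c_4 = 2. Radius r = 1.
Part (a). Triangle bound: M_tri(r) = Σ_k |c_k| r^k
  = |3|·1^0 + |0|·1^1 + |3|·1^2 + |0|·1^3 + |2|·1^4
  = 3 + 0 + 3 + 0 + 2 = 8.
This bounds M(r) := max_{|z|=r} |p(z)| from above; equality holds iff all terms c_k z^k can be made to align in phase at a single z on |z|=r.
Part (b). At z = 1 (real, on the circle |z| = r):
  p(1) = (3)·1^0 + (0)·1^1 + (3)·1^2 + (0)·1^3 + (2)·1^4 = 8.
  |p(1)| = 8.
Since all nonzero coefficients share the same sign, |p(1)| = 8 = M_tri(1); the triangle bound is attained at z = 1, so in fact M(r) = 8.

M_tri(1) = 8; |p(1)| = 8; equality at z=1: yes.


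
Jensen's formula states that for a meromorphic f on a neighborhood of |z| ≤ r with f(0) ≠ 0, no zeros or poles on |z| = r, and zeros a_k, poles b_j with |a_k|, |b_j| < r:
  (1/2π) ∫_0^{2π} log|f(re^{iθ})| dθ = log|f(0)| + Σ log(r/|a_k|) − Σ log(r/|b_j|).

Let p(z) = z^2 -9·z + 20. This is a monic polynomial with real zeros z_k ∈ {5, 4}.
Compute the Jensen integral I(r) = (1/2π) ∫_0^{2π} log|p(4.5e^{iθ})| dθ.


Zeros: 4, 5; r = 4.5.
Inside |z| < r: 4. Outside (|z| ≥ r): 5.
p(0) = 20, so log|p(0)| = log(20) = 2.9957.
Apply Jensen: I(r) = log|p(0)| + Σ_k log(r/|z_k|), summed over zeros inside |z| < r.
  log(r/|z_k|) for z_k = 4: log(4.5/4) = 0.1178
  Outside zeros (5) contribute nothing to the Jensen sum.
Sum over inside zeros: 0.1178.
I(r) = log|p(0)| + (inside sum) = 2.9957 + 0.1178 = 3.1135.
Note: since some zeros are outside |z| ≤ r, the simplified n·log(r) form does NOT apply — only the inside zeros contribute.

I(r) ≈ 3.1135.


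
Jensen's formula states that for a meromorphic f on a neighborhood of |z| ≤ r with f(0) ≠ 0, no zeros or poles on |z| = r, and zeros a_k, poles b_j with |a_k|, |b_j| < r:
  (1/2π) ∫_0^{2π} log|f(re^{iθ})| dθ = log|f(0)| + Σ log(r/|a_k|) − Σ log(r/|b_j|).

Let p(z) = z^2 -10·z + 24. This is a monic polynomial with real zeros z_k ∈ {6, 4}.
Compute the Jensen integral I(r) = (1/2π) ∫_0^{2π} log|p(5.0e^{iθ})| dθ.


Zeros: 4, 6; r = 5.0.
Inside |z| < r: 4. Outside (|z| ≥ r): 6.
p(0) = 24, so log|p(0)| = log(24) = 3.1781.
Apply Jensen: I(r) = log|p(0)| + Σ_k log(r/|z_k|), summed over zeros inside |z| < r.
  log(r/|z_k|) for z_k = 4: log(5.0/4) = 0.2231
  Outside zeros (6) contribute nothing to the Jensen sum.
Sum over inside zeros: 0.2231.
I(r) = log|p(0)| + (inside sum) = 3.1781 + 0.2231 = 3.4012.
Note: since some zeros are outside |z| ≤ r, the simplified n·log(r) form does NOT apply — only the inside zeros contribute.

I(r) ≈ 3.4012.


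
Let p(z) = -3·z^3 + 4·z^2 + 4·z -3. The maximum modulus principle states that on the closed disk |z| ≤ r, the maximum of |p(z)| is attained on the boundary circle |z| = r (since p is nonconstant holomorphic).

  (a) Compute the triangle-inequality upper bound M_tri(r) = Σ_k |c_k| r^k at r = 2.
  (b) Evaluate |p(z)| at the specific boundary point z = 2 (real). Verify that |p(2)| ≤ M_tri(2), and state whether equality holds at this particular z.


Coefficients: c_0 = -3, c_1 = 4, c_2 = 4, c_3 = -3. Radius r = 2.
Part (a). Triangle bound: M_tri(r) = Σ_k |c_k| r^k
  = |-3|·2^0 + |4|·2^1 + |4|·2^2 + |-3|·2^3
  = 3 + 8 + 16 + 24 = 51.
This bounds M(r) := max_{|z|=r} |p(z)| from above; equality holds iff all terms c_k z^k can be made to align in phase at a single z on |z|=r.
Part (b). At z = 2 (real, on the circle |z| = r):
  p(2) = (-3)·2^0 + (4)·2^1 + (4)·2^2 + (-3)·2^3 = -3.
  |p(2)| = 3.
Check: |p(2)| = 3 ≤ 51 = M_tri(2). ✓ Equality does not hold at z = 2 (the coefficients have mixed signs, so the terms do not all align in phase there).

M_tri(2) = 51; |p(2)| = 3; equality at z=2: no.


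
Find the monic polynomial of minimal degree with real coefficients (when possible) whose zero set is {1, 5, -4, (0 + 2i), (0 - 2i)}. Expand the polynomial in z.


The polynomial is p(z) = ∏_{α ∈ S} (z − α), where S = {1, 5, -4, (0 + 2i), (0 - 2i)}.
Expanding the product yields: p(z) = z^5 -2·z^4 -15·z^3 + 12·z^2 -76·z + 80.
Note conjugate pairs combine to real quadratics: (z − (0+2i))(z − (0−2i)) = z² + 4.
The resulting polynomial has degree 5 and real coefficients as required.

p(z) = z^5 -2·z^4 -15·z^3 + 12·z^2 -76·z + 80.


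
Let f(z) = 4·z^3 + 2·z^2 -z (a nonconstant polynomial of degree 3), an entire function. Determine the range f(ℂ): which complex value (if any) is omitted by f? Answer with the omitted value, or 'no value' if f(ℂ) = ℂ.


Little Picard bounds the complement of f(ℂ) to at most one point.
For every w ∈ ℂ, the equation p(z) − w = 0 is a nonconstant polynomial in z and hence has at least one root by the fundamental theorem of algebra. So p is surjective onto ℂ, omitting no value.

Omitted value: no value.


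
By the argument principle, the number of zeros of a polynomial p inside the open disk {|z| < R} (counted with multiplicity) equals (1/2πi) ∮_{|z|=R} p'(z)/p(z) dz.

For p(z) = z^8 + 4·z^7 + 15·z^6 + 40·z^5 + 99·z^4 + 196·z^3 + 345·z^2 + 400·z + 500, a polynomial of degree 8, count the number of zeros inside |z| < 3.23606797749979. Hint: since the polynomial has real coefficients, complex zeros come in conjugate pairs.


The zeros of p are: (1 + 2i), (1 - 2i), (-2 + 1i), (-2 - 1i), (-1 + 2i), (-1 - 2i), (0 + 2i), (0 - 2i).
Their magnitudes are: 2.236, 2.236, 2.236, 2.236, 2.236, 2.236, 2, 2.
Zeros with |z| < R = 3.23606797749979: (1 + 2i), (1 - 2i), (-2 + 1i), (-2 - 1i), (-1 + 2i), (-1 - 2i), (0 + 2i), (0 - 2i).
Count = 8.
By the argument principle, (1/2πi) ∮_{|z|=R} p'(z)/p(z) dz equals exactly this count.

Number of zeros inside |z| < 3.23606797749979: 8.


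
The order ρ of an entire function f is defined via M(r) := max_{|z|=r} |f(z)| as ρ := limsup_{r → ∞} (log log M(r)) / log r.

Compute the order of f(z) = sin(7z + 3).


sin(w) is a linear combination of e^{iw} and e^{−iw} (or e^w, e^{−w} in the hyperbolic case), so |sin(w)| ≤ e^{|w|}. With w = 7z + 3, |w| ≤ 7|z| + 3 = 7r + 3 on |z| = r, giving M(r) ≤ e^{7r + 3}, so ρ ≤ 1. On a suitable ray (z = it for sin/cos; z = t for sinh/cosh, t real → ∞), |sin(7z + 3)| grows like e^{7|t|}/2, so ρ ≥ 1. Hence ρ = 1.
Therefore ρ = 1.

Order ρ = 1.


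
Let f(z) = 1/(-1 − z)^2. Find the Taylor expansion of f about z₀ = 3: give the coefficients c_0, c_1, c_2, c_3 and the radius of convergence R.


Let w = z − z₀, so z = z₀ + w.
Then -1 − z = -1 − (z₀ + w) = (-1 − z₀) − w = -4 − w.
f(z) = 1/(-4 − w)^2 = (1/(-4)^2) · (1 − w/(-4))^{−2}.
By the binomial series (1−u)^{−2} = Σ_{n≥0} C(n+1, 1) u^n for |u|<1, with u = w/(-4):
  c_n = C(n+1, 1) / (-4)^(n+2).
  c_0 = 1/(-4)^2 = 1/16.
  c_1 = 2/(-4)^3 = -1/32.
  c_2 = 3/(-4)^4 = 3/256.
  c_3 = 4/(-4)^5 = -1/256.
The series is valid for |w/d| < 1, i.e. |z − z₀| < |d|.
Radius of convergence: R = |-1 − z₀| = |-4| = 4 (distance from z₀ to the singularity z = -1).

c_0 = 1/16, c_1 = -1/32, c_2 = 3/256, c_3 = -1/256; R = 4.


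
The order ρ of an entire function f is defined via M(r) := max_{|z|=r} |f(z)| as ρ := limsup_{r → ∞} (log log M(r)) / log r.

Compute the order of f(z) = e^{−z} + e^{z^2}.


Each summand is entire of order 1 and 2 respectively (as in the single-exponential case). The order of a sum is at most the max of the orders, so ρ ≤ 2. For the lower bound: on |z|=r choose arg z so that 1z^2 is real positive; then |e^{1z^2}| = e^{1r^2} while |e^{-1z}| ≤ e^{1r^1} = o(e^{1r^2}). So |f| ≥ e^{1r^2}(1 − o(1)) and ρ ≥ 2. Hence ρ = max(1, 2) = 2.
Therefore ρ = 2.

Order ρ = 2.


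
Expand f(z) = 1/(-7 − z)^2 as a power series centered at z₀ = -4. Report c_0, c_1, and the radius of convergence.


Let w = z − z₀, so z = z₀ + w.
Then -7 − z = -7 − (z₀ + w) = (-7 − z₀) − w = -3 − w.
f(z) = 1/(-3 − w)^2 = (1/(-3)^2) · (1 − w/(-3))^{−2}.
By the binomial series (1−u)^{−2} = Σ_{n≥0} C(n+1, 1) u^n for |u|<1, with u = w/(-3):
  c_n = C(n+1, 1) / (-3)^(n+2).
  c_0 = 1/(-3)^2 = 1/9.
  c_1 = 2/(-3)^3 = -2/27.
The series is valid for |w/d| < 1, i.e. |z − z₀| < |d|.
Radius of convergence: R = |-7 − z₀| = |-3| = 3 (distance from z₀ to the singularity z = -7).

c_0 = 1/9, c_1 = -2/27; R = 3.


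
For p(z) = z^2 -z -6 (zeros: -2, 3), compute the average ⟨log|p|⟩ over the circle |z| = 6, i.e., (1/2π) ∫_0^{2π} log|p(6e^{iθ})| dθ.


Zeros: -2, 3; r = 6.
Inside |z| < r: -2, 3. Outside (|z| ≥ r): ∅.
p(0) = -6, so log|p(0)| = log(6) = 1.7918.
Apply Jensen: I(r) = log|p(0)| + Σ_k log(r/|z_k|), summed over zeros inside |z| < r.
  log(r/|z_k|) for z_k = -2: log(6/2) = 1.0986
  log(r/|z_k|) for z_k = 3: log(6/3) = 0.6931
Sum over inside zeros: 1.7918.
I(r) = log|p(0)| + (inside sum) = 1.7918 + 1.7918 = 3.5835.
Closed form (all zeros inside, monic): I(r) = n·log(r) = 2·log(6) = 3.5835. ✓

I(r) ≈ 3.5835.


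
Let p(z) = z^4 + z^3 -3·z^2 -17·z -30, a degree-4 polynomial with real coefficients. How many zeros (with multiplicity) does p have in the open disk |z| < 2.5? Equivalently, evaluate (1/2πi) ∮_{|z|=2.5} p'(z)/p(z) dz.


The zeros of p are: -2, 3, (-1 + 2i), (-1 - 2i).
Their magnitudes are: 2, 3, 2.236, 2.236.
Zeros with |z| < R = 2.5: -2, (-1 + 2i), (-1 - 2i).
Count = 3.
By the argument principle, (1/2πi) ∮_{|z|=R} p'(z)/p(z) dz equals exactly this count.

Number of zeros inside |z| < 2.5: 3.


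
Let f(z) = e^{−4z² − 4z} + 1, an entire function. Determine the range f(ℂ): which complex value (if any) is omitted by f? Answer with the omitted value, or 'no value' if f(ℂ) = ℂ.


Little Picard bounds the complement of f(ℂ) to at most one point.
The exponent g(z) = −4z² − 4z is a nonconstant polynomial, hence surjective onto ℂ. So e^{g(z)} takes every value in {e^w : w ∈ ℂ} = ℂ ∖ {0}. Adding 1 shifts the range to ℂ ∖ {1}. f omits exactly 1.

Omitted value: 1.


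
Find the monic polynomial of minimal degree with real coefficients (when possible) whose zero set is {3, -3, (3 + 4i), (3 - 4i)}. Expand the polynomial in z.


The polynomial is p(z) = ∏_{α ∈ S} (z − α), where S = {3, -3, (3 + 4i), (3 - 4i)}.
Expanding the product yields: p(z) = z^4 -6·z^3 + 16·z^2 + 54·z -225.
Note conjugate pairs combine to real quadratics: (z − (3+4i))(z − (3−4i)) = z² − 6z + 25.
The resulting polynomial has degree 4 and real coefficients as required.

p(z) = z^4 -6·z^3 + 16·z^2 + 54·z -225.


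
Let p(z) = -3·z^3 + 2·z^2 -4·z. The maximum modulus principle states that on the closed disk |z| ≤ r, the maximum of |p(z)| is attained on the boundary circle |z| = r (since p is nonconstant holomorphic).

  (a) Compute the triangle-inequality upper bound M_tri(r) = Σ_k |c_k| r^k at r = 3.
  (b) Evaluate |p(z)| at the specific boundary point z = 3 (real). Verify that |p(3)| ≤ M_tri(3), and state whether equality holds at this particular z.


Coefficients: c_0 = 0, c_1 = -4, c_2 = 2, c_3 = -3. Radius r = 3.
Part (a). Triangle bound: M_tri(r) = Σ_k |c_k| r^k
  = |0|·3^0 + |-4|·3^1 + |2|·3^2 + |-3|·3^3
  = 0 + 12 + 18 + 81 = 111.
This bounds M(r) := max_{|z|=r} |p(z)| from above; equality holds iff all terms c_k z^k can be made to align in phase at a single z on |z|=r.
Part (b). At z = 3 (real, on the circle |z| = r):
  p(3) = (0)·3^0 + (-4)·3^1 + (2)·3^2 + (-3)·3^3 = -75.
  |p(3)| = 75.
Check: |p(3)| = 75 ≤ 111 = M_tri(3). ✓ Equality does not hold at z = 3 (the coefficients have mixed signs, so the terms do not all align in phase there).

M_tri(3) = 111; |p(3)| = 75; equality at z=3: no.


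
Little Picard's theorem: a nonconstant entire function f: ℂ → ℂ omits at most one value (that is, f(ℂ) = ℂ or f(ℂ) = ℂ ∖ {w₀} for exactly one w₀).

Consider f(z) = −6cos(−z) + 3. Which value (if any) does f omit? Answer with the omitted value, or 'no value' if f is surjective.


Little Picard bounds the complement of f(ℂ) to at most one point.
cos is entire and surjective onto ℂ: for every w ∈ ℂ, cos(ζ) = w has a solution ζ ∈ ℂ (e.g., via the complex inverse arccos). With ζ = −z this gives z = ζ/(-1). Then -6·cos(−z) takes every value in -6·ℂ = ℂ, and adding 3 is a bijection of ℂ. So f is surjective and omits no value. (Note: only on the real line is cos bounded by [−1, 1].)

Omitted value: no value.


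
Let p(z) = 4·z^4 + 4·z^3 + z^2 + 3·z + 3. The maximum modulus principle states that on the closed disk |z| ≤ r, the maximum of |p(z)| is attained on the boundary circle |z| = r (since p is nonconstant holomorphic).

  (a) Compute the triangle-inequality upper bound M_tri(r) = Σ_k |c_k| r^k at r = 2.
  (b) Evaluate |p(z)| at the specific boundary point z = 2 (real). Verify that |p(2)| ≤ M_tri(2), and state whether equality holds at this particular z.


Coefficients: c_0 = 3, c_1 = 3, c_2 = 1, c_3 = 4, c_4 = 4. Radius r = 2.
Part (a). Triangle bound: M_tri(r) = Σ_k |c_k| r^k
  = |3|·2^0 + |3|·2^1 + |1|·2^2 + |4|·2^3 + |4|·2^4
  = 3 + 6 + 4 + 32 + 64 = 109.
This bounds M(r) := max_{|z|=r} |p(z)| from above; equality holds iff all terms c_k z^k can be made to align in phase at a single z on |z|=r.
Part (b). At z = 2 (real, on the circle |z| = r):
  p(2) = (3)·2^0 + (3)·2^1 + (1)·2^2 + (4)·2^3 + (4)·2^4 = 109.
  |p(2)| = 109.
Since all nonzero coefficients share the same sign, |p(2)| = 109 = M_tri(2); the triangle bound is attained at z = 2, so in fact M(r) = 109.

M_tri(2) = 109; |p(2)| = 109; equality at z=2: yes.


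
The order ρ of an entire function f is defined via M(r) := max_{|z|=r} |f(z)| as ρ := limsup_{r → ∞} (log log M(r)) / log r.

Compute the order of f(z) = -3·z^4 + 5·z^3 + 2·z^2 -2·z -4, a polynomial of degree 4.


|f(z)| ≤ Σ|c_k|·r^k = O(r^4) as r → ∞. Polynomial growth is O(e^{r^ε}) for every ε > 0 (since r^4/e^{r^ε} → 0), so ρ ≤ ε for all ε > 0, i.e. ρ = 0. Every nonconstant polynomial has order 0.
Therefore ρ = 0.

Order ρ = 0.


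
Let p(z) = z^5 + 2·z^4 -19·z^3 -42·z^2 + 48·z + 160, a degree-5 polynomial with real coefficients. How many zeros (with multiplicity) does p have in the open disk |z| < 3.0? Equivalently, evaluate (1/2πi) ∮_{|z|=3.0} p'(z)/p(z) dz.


The zeros of p are: 4, 2, -4, (-2 + 1i), (-2 - 1i).
Their magnitudes are: 4, 2, 4, 2.236, 2.236.
Zeros with |z| < R = 3.0: 2, (-2 + 1i), (-2 - 1i).
Count = 3.
By the argument principle, (1/2πi) ∮_{|z|=R} p'(z)/p(z) dz equals exactly this count.

Number of zeros inside |z| < 3.0: 3.


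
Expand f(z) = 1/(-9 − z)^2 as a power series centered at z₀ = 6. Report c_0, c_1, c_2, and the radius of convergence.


Let w = z − z₀, so z = z₀ + w.
Then -9 − z = -9 − (z₀ + w) = (-9 − z₀) − w = -15 − w.
f(z) = 1/(-15 − w)^2 = (1/(-15)^2) · (1 − w/(-15))^{−2}.
By the binomial series (1−u)^{−2} = Σ_{n≥0} C(n+1, 1) u^n for |u|<1, with u = w/(-15):
  c_n = C(n+1, 1) / (-15)^(n+2).
  c_0 = 1/(-15)^2 = 1/225.
  c_1 = 2/(-15)^3 = -2/3375.
  c_2 = 3/(-15)^4 = 1/16875.
The series is valid for |w/d| < 1, i.e. |z − z₀| < |d|.
Radius of convergence: R = |-9 − z₀| = |-15| = 15 (distance from z₀ to the singularity z = -9).

c_0 = 1/225, c_1 = -2/3375, c_2 = 1/16875; R = 15.


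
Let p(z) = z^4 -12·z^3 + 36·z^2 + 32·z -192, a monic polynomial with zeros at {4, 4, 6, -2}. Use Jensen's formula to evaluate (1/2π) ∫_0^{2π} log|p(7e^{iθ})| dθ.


Zeros: -2, 4, 4, 6; r = 7.
Inside |z| < r: -2, 4, 4, 6. Outside (|z| ≥ r): ∅.
p(0) = -192, so log|p(0)| = log(192) = 5.2575.
Apply Jensen: I(r) = log|p(0)| + Σ_k log(r/|z_k|), summed over zeros inside |z| < r.
  log(r/|z_k|) for z_k = 4: log(7/4) = 0.5596
  log(r/|z_k|) for z_k = 4: log(7/4) = 0.5596
  log(r/|z_k|) for z_k = 6: log(7/6) = 0.1542
  log(r/|z_k|) for z_k = -2: log(7/2) = 1.2528
Sum over inside zeros: 2.5261.
I(r) = log|p(0)| + (inside sum) = 5.2575 + 2.5261 = 7.7836.
Closed form (all zeros inside, monic): I(r) = n·log(r) = 4·log(7) = 7.7836. ✓

I(r) ≈ 7.7836.


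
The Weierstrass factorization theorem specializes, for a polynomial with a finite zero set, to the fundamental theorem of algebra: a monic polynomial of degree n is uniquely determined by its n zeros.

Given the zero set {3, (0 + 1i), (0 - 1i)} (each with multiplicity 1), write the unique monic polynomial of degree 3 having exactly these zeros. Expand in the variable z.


The polynomial is p(z) = ∏_{α ∈ S} (z − α), where S = {3, (0 + 1i), (0 - 1i)}.
Expanding the product yields: p(z) = z^3 -3·z^2 + z -3.
Note conjugate pairs combine to real quadratics: (z − (0+1i))(z − (0−1i)) = z² + 1.
The resulting polynomial has degree 3 and real coefficients as required.

p(z) = z^3 -3·z^2 + z -3.


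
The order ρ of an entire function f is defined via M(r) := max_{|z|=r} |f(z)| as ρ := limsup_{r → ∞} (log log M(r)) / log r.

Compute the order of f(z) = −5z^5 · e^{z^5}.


M(r) = max_{|z|=r} |-5|·|z|^5·|e^{z^5}| = 5·r^5 · e^{1r^5} (the factors attain their maxima compatibly on |z|=r). Then log M(r) = log 5 + 5·log r + 1r^5, dominated by the last term, so log log M(r) ~ 5·log r. The polynomial factor -5z^5 contributes only a log r term and does not affect the order. ρ = 5.
Therefore ρ = 5.

Order ρ = 5.


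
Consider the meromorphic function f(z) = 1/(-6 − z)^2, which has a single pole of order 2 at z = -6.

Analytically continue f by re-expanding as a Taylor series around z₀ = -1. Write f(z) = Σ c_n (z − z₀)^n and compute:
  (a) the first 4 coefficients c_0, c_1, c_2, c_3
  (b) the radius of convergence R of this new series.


Let w = z − z₀, so z = z₀ + w.
Then -6 − z = -6 − (z₀ + w) = (-6 − z₀) − w = -5 − w.
f(z) = 1/(-5 − w)^2 = (1/(-5)^2) · (1 − w/(-5))^{−2}.
By the binomial series (1−u)^{−2} = Σ_{n≥0} C(n+1, 1) u^n for |u|<1, with u = w/(-5):
  c_n = C(n+1, 1) / (-5)^(n+2).
  c_0 = 1/(-5)^2 = 1/25.
  c_1 = 2/(-5)^3 = -2/125.
  c_2 = 3/(-5)^4 = 3/625.
  c_3 = 4/(-5)^5 = -4/3125.
The series is valid for |w/d| < 1, i.e. |z − z₀| < |d|.
Radius of convergence: R = |-6 − z₀| = |-5| = 5 (distance from z₀ to the singularity z = -6).

c_0 = 1/25, c_1 = -2/125, c_2 = 3/625, c_3 = -4/3125; R = 5.


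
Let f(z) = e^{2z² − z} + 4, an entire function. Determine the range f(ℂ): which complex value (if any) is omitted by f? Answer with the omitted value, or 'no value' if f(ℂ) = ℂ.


Little Picard bounds the complement of f(ℂ) to at most one point.
The exponent g(z) = 2z² − z is a nonconstant polynomial, hence surjective onto ℂ. So e^{g(z)} takes every value in {e^w : w ∈ ℂ} = ℂ ∖ {0}. Adding 4 shifts the range to ℂ ∖ {4}. f omits exactly 4.

Omitted value: 4.


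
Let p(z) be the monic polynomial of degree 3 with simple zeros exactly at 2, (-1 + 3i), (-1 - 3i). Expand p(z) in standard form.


The polynomial is p(z) = ∏_{α ∈ S} (z − α), where S = {2, (-1 + 3i), (-1 - 3i)}.
Expanding the product yields: p(z) = z^3 + 6·z -20.
Note conjugate pairs combine to real quadratics: (z − (-1+3i))(z − (-1−3i)) = z² + 2z + 10.
The resulting polynomial has degree 3 and real coefficients as required.

p(z) = z^3 + 6·z -20.


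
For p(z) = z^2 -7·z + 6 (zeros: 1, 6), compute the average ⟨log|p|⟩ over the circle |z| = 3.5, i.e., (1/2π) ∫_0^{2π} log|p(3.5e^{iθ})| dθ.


Zeros: 1, 6; r = 3.5.
Inside |z| < r: 1. Outside (|z| ≥ r): 6.
p(0) = 6, so log|p(0)| = log(6) = 1.7918.
Apply Jensen: I(r) = log|p(0)| + Σ_k log(r/|z_k|), summed over zeros inside |z| < r.
  log(r/|z_k|) for z_k = 1: log(3.5/1) = 1.2528
  Outside zeros (6) contribute nothing to the Jensen sum.
Sum over inside zeros: 1.2528.
I(r) = log|p(0)| + (inside sum) = 1.7918 + 1.2528 = 3.0445.
Note: since some zeros are outside |z| ≤ r, the simplified n·log(r) form does NOT apply — only the inside zeros contribute.

I(r) ≈ 3.0445.


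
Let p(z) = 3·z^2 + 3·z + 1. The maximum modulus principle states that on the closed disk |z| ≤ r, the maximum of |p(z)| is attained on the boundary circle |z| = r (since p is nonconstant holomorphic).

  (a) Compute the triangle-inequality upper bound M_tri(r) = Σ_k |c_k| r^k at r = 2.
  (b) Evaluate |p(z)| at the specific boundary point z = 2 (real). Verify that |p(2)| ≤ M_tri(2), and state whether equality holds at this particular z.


Coefficients: c_0 = 1, c_1 = 3, c_2 = 3. Radius r = 2.
Part (a). Triangle bound: M_tri(r) = Σ_k |c_k| r^k
  = |1|·2^0 + |3|·2^1 + |3|·2^2
  = 1 + 6 + 12 = 19.
This bounds M(r) := max_{|z|=r} |p(z)| from above; equality holds iff all terms c_k z^k can be made to align in phase at a single z on |z|=r.
Part (b). At z = 2 (real, on the circle |z| = r):
  p(2) = (1)·2^0 + (3)·2^1 + (3)·2^2 = 19.
  |p(2)| = 19.
Since all nonzero coefficients share the same sign, |p(2)| = 19 = M_tri(2); the triangle bound is attained at z = 2, so in fact M(r) = 19.

M_tri(2) = 19; |p(2)| = 19; equality at z=2: yes.


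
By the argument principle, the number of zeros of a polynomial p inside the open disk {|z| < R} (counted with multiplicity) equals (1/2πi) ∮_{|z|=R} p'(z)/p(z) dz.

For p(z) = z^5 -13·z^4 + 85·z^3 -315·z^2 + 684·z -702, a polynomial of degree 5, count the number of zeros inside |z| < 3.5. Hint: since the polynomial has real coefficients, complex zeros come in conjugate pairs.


The zeros of p are: 3, (3 + 3i), (3 - 3i), (2 + 3i), (2 - 3i).
Their magnitudes are: 3, 4.243, 4.243, 3.606, 3.606.
Zeros with |z| < R = 3.5: 3.
Count = 1.
By the argument principle, (1/2πi) ∮_{|z|=R} p'(z)/p(z) dz equals exactly this count.

Number of zeros inside |z| < 3.5: 1.


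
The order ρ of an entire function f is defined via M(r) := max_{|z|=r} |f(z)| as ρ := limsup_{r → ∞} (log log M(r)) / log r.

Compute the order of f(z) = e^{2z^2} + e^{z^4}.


Each summand is entire of order 2 and 4 respectively (as in the single-exponential case). The order of a sum is at most the max of the orders, so ρ ≤ 4. For the lower bound: on |z|=r choose arg z so that 1z^4 is real positive; then |e^{1z^4}| = e^{1r^4} while |e^{2z^2}| ≤ e^{2r^2} = o(e^{1r^4}). So |f| ≥ e^{1r^4}(1 − o(1)) and ρ ≥ 4. Hence ρ = max(2, 4) = 4.
Therefore ρ = 4.

Order ρ = 4.


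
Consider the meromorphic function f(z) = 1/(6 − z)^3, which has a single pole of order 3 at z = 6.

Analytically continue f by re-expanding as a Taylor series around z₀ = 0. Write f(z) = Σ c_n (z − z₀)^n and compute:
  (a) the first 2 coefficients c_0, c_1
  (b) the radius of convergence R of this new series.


Let w = z − z₀, so z = z₀ + w.
Then 6 − z = 6 − (z₀ + w) = (6 − z₀) − w = 6 − w.
f(z) = 1/(6 − w)^3 = (1/(6)^3) · (1 − w/(6))^{−3}.
By the binomial series (1−u)^{−3} = Σ_{n≥0} C(n+2, 2) u^n for |u|<1, with u = w/(6):
  c_n = C(n+2, 2) / (6)^(n+3).
  c_0 = 1/(6)^3 = 1/216.
  c_1 = 3/(6)^4 = 1/432.
The series is valid for |w/d| < 1, i.e. |z − z₀| < |d|.
Radius of convergence: R = |6 − z₀| = |6| = 6 (distance from z₀ to the singularity z = 6).

c_0 = 1/216, c_1 = 1/432; R = 6.


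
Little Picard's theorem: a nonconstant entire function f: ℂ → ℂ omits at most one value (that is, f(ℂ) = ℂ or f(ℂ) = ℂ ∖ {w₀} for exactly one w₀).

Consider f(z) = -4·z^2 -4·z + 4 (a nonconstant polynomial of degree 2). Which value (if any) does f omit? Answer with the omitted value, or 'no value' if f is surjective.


Little Picard bounds the complement of f(ℂ) to at most one point.
For every w ∈ ℂ, the equation p(z) − w = 0 is a nonconstant polynomial in z and hence has at least one root by the fundamental theorem of algebra. So p is surjective onto ℂ, omitting no value.

Omitted value: no value.


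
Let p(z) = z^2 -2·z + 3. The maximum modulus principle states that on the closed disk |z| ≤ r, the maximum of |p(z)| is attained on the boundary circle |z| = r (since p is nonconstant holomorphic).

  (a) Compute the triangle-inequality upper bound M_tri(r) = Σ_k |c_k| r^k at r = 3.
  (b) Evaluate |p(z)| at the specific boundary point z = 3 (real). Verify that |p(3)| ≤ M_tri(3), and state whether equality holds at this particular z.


Coefficients: c_0 = 3, c_1 = -2, c_2 = 1. Radius r = 3.
Part (a). Triangle bound: M_tri(r) = Σ_k |c_k| r^k
  = |3|·3^0 + |-2|·3^1 + |1|·3^2
  = 3 + 6 + 9 = 18.
This bounds M(r) := max_{|z|=r} |p(z)| from above; equality holds iff all terms c_k z^k can be made to align in phase at a single z on |z|=r.
Part (b). At z = 3 (real, on the circle |z| = r):
  p(3) = (3)·3^0 + (-2)·3^1 + (1)·3^2 = 6.
  |p(3)| = 6.
Check: |p(3)| = 6 ≤ 18 = M_tri(3). ✓ Equality does not hold at z = 3 (the coefficients have mixed signs, so the terms do not all align in phase there).

M_tri(3) = 18; |p(3)| = 6; equality at z=3: no.


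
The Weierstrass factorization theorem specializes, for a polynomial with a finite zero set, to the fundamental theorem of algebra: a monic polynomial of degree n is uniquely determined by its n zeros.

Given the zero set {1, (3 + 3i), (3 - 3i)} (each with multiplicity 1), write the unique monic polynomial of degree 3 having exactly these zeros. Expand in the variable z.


The polynomial is p(z) = ∏_{α ∈ S} (z − α), where S = {1, (3 + 3i), (3 - 3i)}.
Expanding the product yields: p(z) = z^3 -7·z^2 + 24·z -18.
Note conjugate pairs combine to real quadratics: (z − (3+3i))(z − (3−3i)) = z² − 6z + 18.
The resulting polynomial has degree 3 and real coefficients as required.

p(z) = z^3 -7·z^2 + 24·z -18.


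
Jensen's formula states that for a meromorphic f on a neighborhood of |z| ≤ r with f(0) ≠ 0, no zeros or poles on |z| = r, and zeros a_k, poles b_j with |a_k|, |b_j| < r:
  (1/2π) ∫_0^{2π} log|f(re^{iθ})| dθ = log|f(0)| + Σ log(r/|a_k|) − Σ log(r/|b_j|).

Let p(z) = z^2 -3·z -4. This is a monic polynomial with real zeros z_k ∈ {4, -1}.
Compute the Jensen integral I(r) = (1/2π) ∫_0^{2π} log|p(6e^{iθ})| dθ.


Zeros: -1, 4; r = 6.
Inside |z| < r: -1, 4. Outside (|z| ≥ r): ∅.
p(0) = -4, so log|p(0)| = log(4) = 1.3863.
Apply Jensen: I(r) = log|p(0)| + Σ_k log(r/|z_k|), summed over zeros inside |z| < r.
  log(r/|z_k|) for z_k = 4: log(6/4) = 0.4055
  log(r/|z_k|) for z_k = -1: log(6/1) = 1.7918
Sum over inside zeros: 2.1972.
I(r) = log|p(0)| + (inside sum) = 1.3863 + 2.1972 = 3.5835.
Closed form (all zeros inside, monic): I(r) = n·log(r) = 2·log(6) = 3.5835. ✓

I(r) ≈ 3.5835.


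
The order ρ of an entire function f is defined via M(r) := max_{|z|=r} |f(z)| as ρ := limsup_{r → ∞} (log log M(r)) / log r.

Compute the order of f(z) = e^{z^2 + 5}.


|e^{z^2 + 5}| = e^{Re(1·z^2) + 5} ≤ e^{1|z|^2 + 5} = e^{1r^2 + 5} on |z| = r, so ρ ≤ 2. Choosing z on |z|=r so that 1·z^2 is real positive (always possible by picking arg z appropriately) gives |f(z)| = e^{1r^2 + 5}, matching the bound. The additive constant 5 does not affect log log M(r) ~ 2·log r. Hence ρ = 2.
Therefore ρ = 2.

Order ρ = 2.


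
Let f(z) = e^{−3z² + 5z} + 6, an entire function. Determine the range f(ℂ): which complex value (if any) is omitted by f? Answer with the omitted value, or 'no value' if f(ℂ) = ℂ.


Little Picard bounds the complement of f(ℂ) to at most one point.
The exponent g(z) = −3z² + 5z is a nonconstant polynomial, hence surjective onto ℂ. So e^{g(z)} takes every value in {e^w : w ∈ ℂ} = ℂ ∖ {0}. Adding 6 shifts the range to ℂ ∖ {6}. f omits exactly 6.

Omitted value: 6.


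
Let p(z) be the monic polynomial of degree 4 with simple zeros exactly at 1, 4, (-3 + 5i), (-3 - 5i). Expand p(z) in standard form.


The polynomial is p(z) = ∏_{α ∈ S} (z − α), where S = {1, 4, (-3 + 5i), (-3 - 5i)}.
Expanding the product yields: p(z) = z^4 + z^3 + 8·z^2 -146·z + 136.
Note conjugate pairs combine to real quadratics: (z − (-3+5i))(z − (-3−5i)) = z² + 6z + 34.
The resulting polynomial has degree 4 and real coefficients as required.

p(z) = z^4 + z^3 + 8·z^2 -146·z + 136.


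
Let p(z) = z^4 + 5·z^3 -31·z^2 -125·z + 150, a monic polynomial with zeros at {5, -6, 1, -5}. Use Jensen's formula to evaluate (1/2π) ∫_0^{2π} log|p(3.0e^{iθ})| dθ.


Zeros: -6, -5, 1, 5; r = 3.0.
Inside |z| < r: 1. Outside (|z| ≥ r): -6, -5, 5.
p(0) = 150, so log|p(0)| = log(150) = 5.0106.
Apply Jensen: I(r) = log|p(0)| + Σ_k log(r/|z_k|), summed over zeros inside |z| < r.
  log(r/|z_k|) for z_k = 1: log(3.0/1) = 1.0986
  Outside zeros (-6, -5, 5) contribute nothing to the Jensen sum.
Sum over inside zeros: 1.0986.
I(r) = log|p(0)| + (inside sum) = 5.0106 + 1.0986 = 6.1092.
Note: since some zeros are outside |z| ≤ r, the simplified n·log(r) form does NOT apply — only the inside zeros contribute.

I(r) ≈ 6.1092.


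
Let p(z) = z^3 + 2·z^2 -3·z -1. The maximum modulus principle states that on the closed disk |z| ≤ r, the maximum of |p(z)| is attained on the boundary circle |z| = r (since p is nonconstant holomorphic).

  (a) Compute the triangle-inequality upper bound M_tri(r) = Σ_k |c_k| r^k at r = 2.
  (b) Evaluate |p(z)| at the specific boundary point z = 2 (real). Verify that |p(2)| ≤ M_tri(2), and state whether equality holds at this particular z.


Coefficients: c_0 = -1, c_1 = -3, c_2 = 2, c_3 = 1. Radius r = 2.
Part (a). Triangle bound: M_tri(r) = Σ_k |c_k| r^k
  = |-1|·2^0 + |-3|·2^1 + |2|·2^2 + |1|·2^3
  = 1 + 6 + 8 + 8 = 23.
This bounds M(r) := max_{|z|=r} |p(z)| from above; equality holds iff all terms c_k z^k can be made to align in phase at a single z on |z|=r.
Part (b). At z = 2 (real, on the circle |z| = r):
  p(2) = (-1)·2^0 + (-3)·2^1 + (2)·2^2 + (1)·2^3 = 9.
  |p(2)| = 9.
Check: |p(2)| = 9 ≤ 23 = M_tri(2). ✓ Equality does not hold at z = 2 (the coefficients have mixed signs, so the terms do not all align in phase there).

M_tri(2) = 23; |p(2)| = 9; equality at z=2: no.


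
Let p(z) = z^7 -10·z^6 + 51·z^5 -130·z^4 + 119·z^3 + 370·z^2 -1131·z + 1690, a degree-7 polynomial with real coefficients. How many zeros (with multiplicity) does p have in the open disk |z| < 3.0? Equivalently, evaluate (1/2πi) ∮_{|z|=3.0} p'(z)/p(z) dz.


The zeros of p are: (3 + 2i), (3 - 2i), (2 + 3i), (2 - 3i), (1 + 2i), (1 - 2i), -2.
Their magnitudes are: 3.606, 3.606, 3.606, 3.606, 2.236, 2.236, 2.
Zeros with |z| < R = 3.0: (1 + 2i), (1 - 2i), -2.
Count = 3.
By the argument principle, (1/2πi) ∮_{|z|=R} p'(z)/p(z) dz equals exactly this count.

Number of zeros inside |z| < 3.0: 3.


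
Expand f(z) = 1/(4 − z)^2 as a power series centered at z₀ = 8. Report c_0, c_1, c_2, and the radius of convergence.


Let w = z − z₀, so z = z₀ + w.
Then 4 − z = 4 − (z₀ + w) = (4 − z₀) − w = -4 − w.
f(z) = 1/(-4 − w)^2 = (1/(-4)^2) · (1 − w/(-4))^{−2}.
By the binomial series (1−u)^{−2} = Σ_{n≥0} C(n+1, 1) u^n for |u|<1, with u = w/(-4):
  c_n = C(n+1, 1) / (-4)^(n+2).
  c_0 = 1/(-4)^2 = 1/16.
  c_1 = 2/(-4)^3 = -1/32.
  c_2 = 3/(-4)^4 = 3/256.
The series is valid for |w/d| < 1, i.e. |z − z₀| < |d|.
Radius of convergence: R = |4 − z₀| = |-4| = 4 (distance from z₀ to the singularity z = 4).

c_0 = 1/16, c_1 = -1/32, c_2 = 3/256; R = 4.


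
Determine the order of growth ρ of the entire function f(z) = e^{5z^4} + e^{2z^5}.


Each summand is entire of order 4 and 5 respectively (as in the single-exponential case). The order of a sum is at most the max of the orders, so ρ ≤ 5. For the lower bound: on |z|=r choose arg z so that 2z^5 is real positive; then |e^{2z^5}| = e^{2r^5} while |e^{5z^4}| ≤ e^{5r^4} = o(e^{2r^5}). So |f| ≥ e^{2r^5}(1 − o(1)) and ρ ≥ 5. Hence ρ = max(4, 5) = 5.
Therefore ρ = 5.

Order ρ = 5.


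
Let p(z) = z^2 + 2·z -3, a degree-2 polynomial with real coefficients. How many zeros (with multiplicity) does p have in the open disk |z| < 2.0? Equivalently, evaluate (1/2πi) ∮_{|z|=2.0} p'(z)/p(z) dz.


The zeros of p are: 1, -3.
Their magnitudes are: 1, 3.
Zeros with |z| < R = 2.0: 1.
Count = 1.
By the argument principle, (1/2πi) ∮_{|z|=R} p'(z)/p(z) dz equals exactly this count.

Number of zeros inside |z| < 2.0: 1.


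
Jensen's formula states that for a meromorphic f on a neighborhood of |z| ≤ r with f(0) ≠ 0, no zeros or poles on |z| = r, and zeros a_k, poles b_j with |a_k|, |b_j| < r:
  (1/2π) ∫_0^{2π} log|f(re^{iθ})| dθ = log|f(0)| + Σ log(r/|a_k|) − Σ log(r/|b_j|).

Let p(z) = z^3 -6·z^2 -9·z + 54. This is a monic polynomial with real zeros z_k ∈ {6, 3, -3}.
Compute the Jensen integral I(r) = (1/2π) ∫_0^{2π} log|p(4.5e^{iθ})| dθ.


Zeros: -3, 3, 6; r = 4.5.
Inside |z| < r: -3, 3. Outside (|z| ≥ r): 6.
p(0) = 54, so log|p(0)| = log(54) = 3.9890.
Apply Jensen: I(r) = log|p(0)| + Σ_k log(r/|z_k|), summed over zeros inside |z| < r.
  log(r/|z_k|) for z_k = 3: log(4.5/3) = 0.4055
  log(r/|z_k|) for z_k = -3: log(4.5/3) = 0.4055
  Outside zeros (6) contribute nothing to the Jensen sum.
Sum over inside zeros: 0.8109.
I(r) = log|p(0)| + (inside sum) = 3.9890 + 0.8109 = 4.7999.
Note: since some zeros are outside |z| ≤ r, the simplified n·log(r) form does NOT apply — only the inside zeros contribute.

I(r) ≈ 4.7999.


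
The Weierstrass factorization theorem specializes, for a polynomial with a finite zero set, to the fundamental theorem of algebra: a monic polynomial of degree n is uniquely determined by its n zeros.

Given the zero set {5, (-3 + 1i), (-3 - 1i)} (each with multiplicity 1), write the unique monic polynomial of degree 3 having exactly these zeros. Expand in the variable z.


The polynomial is p(z) = ∏_{α ∈ S} (z − α), where S = {5, (-3 + 1i), (-3 - 1i)}.
Expanding the product yields: p(z) = z^3 + z^2 -20·z -50.
Note conjugate pairs combine to real quadratics: (z − (-3+1i))(z − (-3−1i)) = z² + 6z + 10.
The resulting polynomial has degree 3 and real coefficients as required.

p(z) = z^3 + z^2 -20·z -50.


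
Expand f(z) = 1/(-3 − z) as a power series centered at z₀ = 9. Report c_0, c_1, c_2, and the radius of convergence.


Let w = z − z₀, so z = z₀ + w.
Then -3 − z = -3 − (z₀ + w) = (-3 − z₀) − w = -12 − w.
f(z) = 1/(-12 − w) = (1/(-12)) · 1/(1 − w/(-12)) = Σ_{n≥0} w^n / (-12)^(n+1).
So c_n = 1/(-12)^(n+1):
  c_0 = 1/(-12)^1 = -1/12.
  c_1 = 1/(-12)^2 = 1/144.
  c_2 = 1/(-12)^3 = -1/1728.
The series is valid for |w/d| < 1, i.e. |z − z₀| < |d|.
Radius of convergence: R = |-3 − z₀| = |-12| = 12 (distance from z₀ to the singularity z = -3).

c_0 = -1/12, c_1 = 1/144, c_2 = -1/1728; R = 12.


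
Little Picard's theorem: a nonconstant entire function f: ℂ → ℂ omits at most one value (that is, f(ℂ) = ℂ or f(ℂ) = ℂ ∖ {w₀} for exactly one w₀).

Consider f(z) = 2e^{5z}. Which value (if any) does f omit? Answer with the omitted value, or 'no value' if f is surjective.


Little Picard bounds the complement of f(ℂ) to at most one point.
e^{5z} is never zero on ℂ, so 2·e^{5z} takes every value in ℂ ∖ {0}. Adding 0 shifts the range to ℂ ∖ {0}. Thus f omits exactly the value 0.

Omitted value: 0.


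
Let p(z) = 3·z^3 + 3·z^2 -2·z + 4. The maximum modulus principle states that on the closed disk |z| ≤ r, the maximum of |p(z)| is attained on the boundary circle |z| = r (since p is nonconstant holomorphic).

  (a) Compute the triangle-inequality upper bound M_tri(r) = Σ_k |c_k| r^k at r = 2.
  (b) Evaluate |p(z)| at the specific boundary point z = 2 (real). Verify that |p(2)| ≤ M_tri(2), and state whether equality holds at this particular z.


Coefficients: c_0 = 4, c_1 = -2, c_2 = 3, c_3 = 3. Radius r = 2.
Part (a). Triangle bound: M_tri(r) = Σ_k |c_k| r^k
  = |4|·2^0 + |-2|·2^1 + |3|·2^2 + |3|·2^3
  = 4 + 4 + 12 + 24 = 44.
This bounds M(r) := max_{|z|=r} |p(z)| from above; equality holds iff all terms c_k z^k can be made to align in phase at a single z on |z|=r.
Part (b). At z = 2 (real, on the circle |z| = r):
  p(2) = (4)·2^0 + (-2)·2^1 + (3)·2^2 + (3)·2^3 = 36.
  |p(2)| = 36.
Check: |p(2)| = 36 ≤ 44 = M_tri(2). ✓ Equality does not hold at z = 2 (the coefficients have mixed signs, so the terms do not all align in phase there).

M_tri(2) = 44; |p(2)| = 36; equality at z=2: no.


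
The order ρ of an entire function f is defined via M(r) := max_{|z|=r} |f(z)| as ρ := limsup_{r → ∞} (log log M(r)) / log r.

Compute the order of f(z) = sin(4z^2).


Write sin(w) = (e^{iw} ± e^{−iw})/(2 or 2i), so |sin(w)| ≤ e^{|w|}. With w = 4z^2, |w| ≤ 4r^2 + 0 on |z|=r, giving M(r) ≤ e^{4r^2 + 0} and ρ ≤ 2. For the lower bound, choose z on |z|=r with 4z^2 purely imaginary of modulus 4r^2; then |sin(4z^2)| grows like e^{4r^2}/2, so ρ ≥ 2. Hence ρ = 2.
Therefore ρ = 2.

Order ρ = 2.


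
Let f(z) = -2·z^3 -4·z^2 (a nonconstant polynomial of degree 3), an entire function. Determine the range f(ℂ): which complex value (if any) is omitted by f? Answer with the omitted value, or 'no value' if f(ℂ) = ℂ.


Little Picard bounds the complement of f(ℂ) to at most one point.
For every w ∈ ℂ, the equation p(z) − w = 0 is a nonconstant polynomial in z and hence has at least one root by the fundamental theorem of algebra. So p is surjective onto ℂ, omitting no value.

Omitted value: no value.


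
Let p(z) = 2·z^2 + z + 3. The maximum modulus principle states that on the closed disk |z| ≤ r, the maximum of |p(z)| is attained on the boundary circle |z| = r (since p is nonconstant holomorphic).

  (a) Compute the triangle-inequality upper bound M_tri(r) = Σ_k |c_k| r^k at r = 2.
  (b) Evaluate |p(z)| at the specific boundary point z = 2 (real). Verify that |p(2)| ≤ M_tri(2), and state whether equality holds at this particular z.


Coefficients: c_0 = 3, c_1 = 1, c_2 = 2. Radius r = 2.
Part (a). Triangle bound: M_tri(r) = Σ_k |c_k| r^k
  = |3|·2^0 + |1|·2^1 + |2|·2^2
  = 3 + 2 + 8 = 13.
This bounds M(r) := max_{|z|=r} |p(z)| from above; equality holds iff all terms c_k z^k can be made to align in phase at a single z on |z|=r.
Part (b). At z = 2 (real, on the circle |z| = r):
  p(2) = (3)·2^0 + (1)·2^1 + (2)·2^2 = 13.
  |p(2)| = 13.
Since all nonzero coefficients share the same sign, |p(2)| = 13 = M_tri(2); the triangle bound is attained at z = 2, so in fact M(r) = 13.

M_tri(2) = 13; |p(2)| = 13; equality at z=2: yes.


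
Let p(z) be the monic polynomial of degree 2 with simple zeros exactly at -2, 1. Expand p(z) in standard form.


The polynomial is p(z) = ∏_{α ∈ S} (z − α), where S = {-2, 1}.
Expanding the product yields: p(z) = z^2 + z -2.
The resulting polynomial has degree 2 and real coefficients as required.

p(z) = z^2 + z -2.


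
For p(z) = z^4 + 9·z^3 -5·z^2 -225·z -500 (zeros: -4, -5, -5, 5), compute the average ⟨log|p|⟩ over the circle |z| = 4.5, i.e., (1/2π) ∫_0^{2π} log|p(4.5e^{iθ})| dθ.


Zeros: -5, -5, -4, 5; r = 4.5.
Inside |z| < r: -4. Outside (|z| ≥ r): -5, -5, 5.
p(0) = -500, so log|p(0)| = log(500) = 6.2146.
Apply Jensen: I(r) = log|p(0)| + Σ_k log(r/|z_k|), summed over zeros inside |z| < r.
  log(r/|z_k|) for z_k = -4: log(4.5/4) = 0.1178
  Outside zeros (-5, -5, 5) contribute nothing to the Jensen sum.
Sum over inside zeros: 0.1178.
I(r) = log|p(0)| + (inside sum) = 6.2146 + 0.1178 = 6.3324.
Note: since some zeros are outside |z| ≤ r, the simplified n·log(r) form does NOT apply — only the inside zeros contribute.

I(r) ≈ 6.3324.


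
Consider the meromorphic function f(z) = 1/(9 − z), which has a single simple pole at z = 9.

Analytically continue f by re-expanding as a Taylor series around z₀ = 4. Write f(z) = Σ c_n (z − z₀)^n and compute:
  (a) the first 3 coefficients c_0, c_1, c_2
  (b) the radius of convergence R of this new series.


Let w = z − z₀, so z = z₀ + w.
Then 9 − z = 9 − (z₀ + w) = (9 − z₀) − w = 5 − w.
f(z) = 1/(5 − w) = (1/(5)) · 1/(1 − w/(5)) = Σ_{n≥0} w^n / (5)^(n+1).
So c_n = 1/(5)^(n+1):
  c_0 = 1/(5)^1 = 1/5.
  c_1 = 1/(5)^2 = 1/25.
  c_2 = 1/(5)^3 = 1/125.
The series is valid for |w/d| < 1, i.e. |z − z₀| < |d|.
Radius of convergence: R = |9 − z₀| = |5| = 5 (distance from z₀ to the singularity z = 9).

c_0 = 1/5, c_1 = 1/25, c_2 = 1/125; R = 5.
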